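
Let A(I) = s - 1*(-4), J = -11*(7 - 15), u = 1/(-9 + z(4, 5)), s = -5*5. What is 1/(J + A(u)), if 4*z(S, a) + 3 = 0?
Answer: 1/67 ≈ 0.014925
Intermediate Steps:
s = -25
z(S, a) = -3/4 (z(S, a) = -3/4 + (1/4)*0 = -3/4 + 0 = -3/4)
u = -4/39 (u = 1/(-9 - 3/4) = 1/(-39/4) = -4/39 ≈ -0.10256)
J = 88 (J = -11*(-8) = 88)
A(I) = -21 (A(I) = -25 - 1*(-4) = -25 + 4 = -21)
1/(J + A(u)) = 1/(88 - 21) = 1/67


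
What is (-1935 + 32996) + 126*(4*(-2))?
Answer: 30053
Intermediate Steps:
(-1935 + 32996) + 126*(4*(-2)) = 31061 + 126*(-8) = 31061 - 1008 = 30053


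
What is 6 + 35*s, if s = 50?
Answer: 1756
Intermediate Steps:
6 + 35*s = 6 + 35*50 = 6 + 1750 = 1756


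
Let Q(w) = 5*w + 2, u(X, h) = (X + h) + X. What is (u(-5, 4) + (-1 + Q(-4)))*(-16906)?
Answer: 422650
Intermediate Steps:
u(X, h) = h + 2*X
Q(w) = 2 + 5*w
(u(-5, 4) + (-1 + Q(-4)))*(-16906) = ((4 + 2*(-5)) + (-1 + (2 + 5*(-4))))*(-16906) = ((4 - 10) + (-1 + (2 - 20)))*(-16906) = (-6 + (-1 - 18))*(-16906) = (-6 - 19)*(-16906) = -25*(-16906) = 422650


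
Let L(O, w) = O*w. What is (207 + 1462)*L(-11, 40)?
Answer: -734360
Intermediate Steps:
(207 + 1462)*L(-11, 40) = (207 + 1462)*(-11*40) = 1669*(-440) = -734360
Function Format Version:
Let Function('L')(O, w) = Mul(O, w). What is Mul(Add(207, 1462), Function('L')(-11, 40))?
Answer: -734360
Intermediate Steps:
Mul(Add(207, 1462), Function('L')(-11, 40)) = Mul(Add(207, 1462), Mul(-11, 40)) = Mul(1669, -440) = -734360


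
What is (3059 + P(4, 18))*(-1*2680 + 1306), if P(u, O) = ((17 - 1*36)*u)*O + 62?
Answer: -2408622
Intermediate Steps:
P(u, O) = 62 - 19*O*u (P(u, O) = ((17 - 36)*u)*O + 62 = (-19*u)*O + 62 = -19*O*u + 62 = 62 - 19*O*u)
(3059 + P(4, 18))*(-1*2680 + 1306) = (3059 + (62 - 19*18*4))*(-1*2680 + 1306) = (3059 + (62 - 1368))*(-2680 + 1306) = (3059 - 1306)*(-1374) = 1753*(-1374) = -2408622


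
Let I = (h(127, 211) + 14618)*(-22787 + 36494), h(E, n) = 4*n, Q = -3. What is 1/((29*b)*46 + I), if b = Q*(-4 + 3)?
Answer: 1/211941636 ≈ 4.7183e-9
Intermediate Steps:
b = 3 (b = -3*(-4 + 3) = -3*(-1) = 3)
I = 211937634 (I = (4*211 + 14618)*(-22787 + 36494) = (844 + 14618)*13707 = 15462*13707 = 211937634)
1/((29*b)*46 + I) = 1/((29*3)*46 + 211937634) = 1/(87*46 + 211937634) = 1/(4002 + 211937634) = 1/211941636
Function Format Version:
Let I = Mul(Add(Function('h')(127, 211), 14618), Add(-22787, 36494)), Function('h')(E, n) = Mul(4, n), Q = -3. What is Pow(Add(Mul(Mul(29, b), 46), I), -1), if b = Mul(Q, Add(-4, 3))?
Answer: Rational(1, 211941636) ≈ 4.7183e-9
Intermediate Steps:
b = 3 (b = Mul(-3, Add(-4, 3)) = Mul(-3, -1) = 3)
I = 211937634 (I = Mul(Add(Mul(4, 211), 14618), Add(-22787, 36494)) = Mul(Add(844, 14618), 13707) = Mul(15462, 13707) = 211937634)
Pow(Add(Mul(Mul(29, b), 46), I), -1) = Pow(Add(Mul(Mul(29, 3), 46), 211937634), -1) = Pow(Add(Mul(87, 46), 211937634), -1) = Pow(Add(4002, 211937634), -1) = Pow(211941636, -1) = Rational(1, 211941636)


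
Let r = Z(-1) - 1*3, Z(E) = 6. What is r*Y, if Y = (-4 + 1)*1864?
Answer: -16776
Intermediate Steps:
Y = -5592 (Y = -3*1864 = -5592)
r = 3 (r = 6 - 1*3 = 6 - 3 = 3)
r*Y = 3*(-5592) = -16776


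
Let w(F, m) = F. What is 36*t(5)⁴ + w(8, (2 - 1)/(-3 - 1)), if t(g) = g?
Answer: 22508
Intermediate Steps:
36*t(5)⁴ + w(8, (2 - 1)/(-3 - 1)) = 36*5⁴ + 8 = 36*625 + 8 = 22500 + 8 = 22508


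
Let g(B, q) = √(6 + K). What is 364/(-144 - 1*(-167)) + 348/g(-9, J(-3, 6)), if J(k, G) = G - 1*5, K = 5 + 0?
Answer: 364/23 + 348*√11/11 ≈ 120.75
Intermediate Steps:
K = 5
J(k, G) = -5 + G (J(k, G) = G - 5 = -5 + G)
g(B, q) = √11 (g(B, q) = √(6 + 5) = √11)
364/(-144 - 1*(-167)) + 348/g(-9, J(-3, 6)) = 364/(-144 - 1*(-167)) + 348/(√11) = 364/(-144 + 167) + 348*(√11/11) = 364/23 + 348*√11/11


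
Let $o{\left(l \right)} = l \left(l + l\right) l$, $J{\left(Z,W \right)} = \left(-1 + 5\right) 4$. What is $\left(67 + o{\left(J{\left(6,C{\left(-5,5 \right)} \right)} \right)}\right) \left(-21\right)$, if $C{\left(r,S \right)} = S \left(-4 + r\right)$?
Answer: $-173439$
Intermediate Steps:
$J{\left(Z,W \right)} = 16$ ($J{\left(Z,W \right)} = 4 \cdot 4 = 16$)
$o{\left(l \right)} = 2 l^{3}$ ($o{\left(l \right)} = l 2 l l = 2 l^{2} l = 2 l^{3}$)
$\left(67 + o{\left(J{\left(6,C{\left(-5,5 \right)} \right)} \right)}\right) \left(-21\right) = \left(67 + 2 \cdot 16^{3}\right) \left(-21\right) = \left(67 + 2 \cdot 4096\right) \left(-21\right) = \left(67 + 8192\right) \left(-21\right) = 8259 \left(-21\right) = -173439$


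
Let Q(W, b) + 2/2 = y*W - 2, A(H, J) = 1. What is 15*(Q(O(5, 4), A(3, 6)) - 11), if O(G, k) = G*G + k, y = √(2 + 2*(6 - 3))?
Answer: -210 + 870*√2 ≈ 1020.4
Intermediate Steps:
y = 2*√2 (y = √(2 + 2*3) = √(2 + 6) = √8 = 2*√2 ≈ 2.8284)
O(G, k) = k + G² (O(G, k) = G² + k = k + G²)
Q(W, b) = -3 + 2*W*√2 (Q(W, b) = -1 + ((2*√2)*W - 2) = -1 + (2*W*√2 - 2) = -1 + (-2 + 2*W*√2) = -3 + 2*W*√2)
15*(Q(O(5, 4), A(3, 6)) - 11) = 15*((-3 + 2*(4 + 5²)*√2) - 11) = 15*((-3 + 2*(4 + 25)*√2) - 11) = 15*((-3 + 2*29*√2) - 11) = 15*((-3 + 58*√2) - 11) = 15*(-14 + 58*√2) = -210 + 870*√2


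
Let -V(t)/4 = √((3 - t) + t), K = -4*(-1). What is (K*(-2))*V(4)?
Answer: 32*√3 ≈ 55.426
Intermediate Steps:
K = 4
V(t) = -4*√3 (V(t) = -4*√((3 - t) + t) = -4*√3)
(K*(-2))*V(4) = (4*(-2))*(-4*√3) = -(-32)*√3 = 32*√3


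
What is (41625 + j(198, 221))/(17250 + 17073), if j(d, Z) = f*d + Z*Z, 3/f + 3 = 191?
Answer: 8504101/3226362 ≈ 2.6358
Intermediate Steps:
f = 3/188 (f = 3/(-3 + 191) = 3/188 ≈ 0.015957)
j(d, Z) = Z² + 3*d/188 (j(d, Z) = 3*d/188 + Z*Z = 3*d/188 + Z² = Z² + 3*d/188)
(41625 + j(198, 221))/(17250 + 17073) = (41625 + (221² + (3/188)*198))/(17250 + 17073) = (41625 + (48841 + 297/94))/34323 = (41625 + 4591351/94)*(1/34323) = (8504101/94)*(1/34323) = 8504101/3226362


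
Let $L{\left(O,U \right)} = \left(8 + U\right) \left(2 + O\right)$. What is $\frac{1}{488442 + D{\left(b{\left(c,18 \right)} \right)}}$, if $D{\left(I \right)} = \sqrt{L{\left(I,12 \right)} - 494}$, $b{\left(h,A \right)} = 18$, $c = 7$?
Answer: $\frac{244221}{119287793729} - \frac{i \sqrt{94}}{238575587458} \approx 2.0473 \cdot 10^{-6} - 4.0639 \cdot 10^{-11} i$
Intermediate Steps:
$L{\left(O,U \right)} = \left(2 + O\right) \left(8 + U\right)$
$D{\left(I \right)} = \sqrt{-454 + 20 I}$ ($D{\left(I \right)} = \sqrt{\left(16 + 2 \cdot 12 + 8 I + I 12\right) - 494} = \sqrt{\left(16 + 24 + 8 I + 12 I\right) - 494} = \sqrt{\left(40 + 20 I\right) - 494} = \sqrt{-454 + 20 I}$)
$\frac{1}{488442 + D{\left(b{\left(c,18 \right)} \right)}} = \frac{1}{488442 + \sqrt{-454 + 20 \cdot 18}} = \frac{1}{488442 + \sqrt{-454 + 360}} = \frac{1}{488442 + \sqrt{-94}} = \frac{1}{488442 + i \sqrt{94}}$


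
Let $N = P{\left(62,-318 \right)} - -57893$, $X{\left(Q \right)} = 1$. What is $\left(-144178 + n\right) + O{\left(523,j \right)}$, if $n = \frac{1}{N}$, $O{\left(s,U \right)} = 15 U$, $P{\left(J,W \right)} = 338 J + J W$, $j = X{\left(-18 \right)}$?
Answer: $- \frac{8524790678}{59133} \approx -1.4416 \cdot 10^{5}$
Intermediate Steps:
$j = 1$
$N = 59133$ ($N = 62 \left(338 - 318\right) - -57893 = 62 \cdot 20 + 57893 = 1240 + 57893 = 59133$)
$n = \frac{1}{59133} \approx 1.6911 \cdot 10^{-5}$
$\left(-144178 + n\right) + O{\left(523,j \right)} = \left(-144178 + \frac{1}{59133}\right) + 15 \cdot 1 = - \frac{8525677673}{59133} + 15 = - \frac{8524790678}{59133}$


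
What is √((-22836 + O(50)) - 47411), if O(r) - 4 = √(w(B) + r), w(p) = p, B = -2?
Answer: √(-70243 + 4*√3) ≈ 265.02*I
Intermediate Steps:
O(r) = 4 + √(-2 + r)
√((-22836 + O(50)) - 47411) = √((-22836 + (4 + √(-2 + 50))) - 47411) = √((-22836 + (4 + √48)) - 47411) = √((-22836 + (4 + 4*√3)) - 47411) = √((-22832 + 4*√3) - 47411) = √(-70243 + 4*√3)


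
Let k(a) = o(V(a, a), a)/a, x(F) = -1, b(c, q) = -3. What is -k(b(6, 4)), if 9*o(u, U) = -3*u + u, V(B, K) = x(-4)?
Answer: 2/27 ≈ 0.074074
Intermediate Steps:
V(B, K) = -1
o(u, U) = -2*u/9 (o(u, U) = (-3*u + u)/9 = (-2*u)/9 = -2*u/9)
k(a) = 2/(9*a) (k(a) = (-2/9*(-1))/a = 2/(9*a))
-k(b(6, 4)) = -2/(9*(-3)) = -2*(-1)/(9*3) = -1*(-2/27) = 2/27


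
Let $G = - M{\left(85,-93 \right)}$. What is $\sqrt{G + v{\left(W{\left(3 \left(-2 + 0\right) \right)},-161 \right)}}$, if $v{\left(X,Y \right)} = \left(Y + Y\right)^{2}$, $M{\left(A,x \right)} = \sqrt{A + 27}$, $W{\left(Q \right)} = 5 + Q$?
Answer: $2 \sqrt{25921 - \sqrt{7}} \approx 321.98$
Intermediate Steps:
$M{\left(A,x \right)} = \sqrt{27 + A}$
$v{\left(X,Y \right)} = 4 Y^{2}$ ($v{\left(X,Y \right)} = \left(2 Y\right)^{2} = 4 Y^{2}$)
$G = - 4 \sqrt{7}$ ($G = - \sqrt{27 + 85} = - \sqrt{112} = - 4 \sqrt{7} \approx -10.583$)
$\sqrt{G + v{\left(W{\left(3 \left(-2 + 0\right) \right)},-161 \right)}} = \sqrt{- 4 \sqrt{7} + 4 \left(-161\right)^{2}} = \sqrt{- 4 \sqrt{7} + 4 \cdot 25921} = \sqrt{- 4 \sqrt{7} + 103684} = \sqrt{103684 - 4 \sqrt{7}}$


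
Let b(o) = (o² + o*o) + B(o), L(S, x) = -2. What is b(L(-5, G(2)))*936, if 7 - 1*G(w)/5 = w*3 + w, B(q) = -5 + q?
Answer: 936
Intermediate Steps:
G(w) = 35 - 20*w (G(w) = 35 - 5*(w*3 + w) = 35 - 5*(3*w + w) = 35 - 20*w)
b(o) = -5 + o + 2*o² (b(o) = (o² + o*o) + (-5 + o) = (o² + o²) + (-5 + o) = 2*o² + (-5 + o) = -5 + o + 2*o²)
b(L(-5, G(2)))*936 = (-5 - 2 + 2*(-2)²)*936 = (-5 - 2 + 2*4)*936 = (-5 - 2 + 8)*936 = 1*936 = 936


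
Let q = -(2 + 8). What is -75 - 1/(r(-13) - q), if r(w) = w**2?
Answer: -13426/179 ≈ -75.006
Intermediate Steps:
q = -10 (q = -1*10 = -10)
-75 - 1/(r(-13) - q) = -75 - 1/((-13)**2 - 1*(-10)) = -75 - 1/(169 + 10) = -75 - 1/179 = -13426/179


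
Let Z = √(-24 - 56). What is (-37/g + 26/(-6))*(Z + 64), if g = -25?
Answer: -13696/75 - 856*I*√5/75 ≈ -182.61 - 25.521*I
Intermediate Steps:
Z = 4*I*√5 (Z = √(-80) = 4*I*√5 ≈ 8.9443*I)
(-37/g + 26/(-6))*(Z + 64) = (-37/(-25) + 26/(-6))*(4*I*√5 + 64) = (-37*(-1/25) + 26*(-⅙))*(64 + 4*I*√5) = (37/25 - 13/3)*(64 + 4*I*√5) = -214*(64 + 4*I*√5)/75 = -13696/75 - 856*I*√5/75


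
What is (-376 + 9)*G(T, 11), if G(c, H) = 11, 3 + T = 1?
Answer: -4037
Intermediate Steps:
T = -2 (T = -3 + 1 = -2)
(-376 + 9)*G(T, 11) = (-376 + 9)*11 = -367*11 = -4037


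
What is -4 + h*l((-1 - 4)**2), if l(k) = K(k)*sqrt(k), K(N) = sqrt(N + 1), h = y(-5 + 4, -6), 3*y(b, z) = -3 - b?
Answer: -4 - 10*sqrt(26)/3 ≈ -20.997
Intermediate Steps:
y(b, z) = -1 - b/3 (y(b, z) = (-3 - b)/3 = -1 - b/3)
h = -2/3 (h = -1 - (-5 + 4)/3 = -1 - 1/3*(-1) = -1 + 1/3 = -2/3 ≈ -0.66667)
K(N) = sqrt(1 + N)
l(k) = sqrt(k)*sqrt(1 + k) (l(k) = sqrt(1 + k)*sqrt(k) = sqrt(k)*sqrt(1 + k))
-4 + h*l((-1 - 4)**2) = -4 - 2*sqrt((-1 - 4)**2)*sqrt(1 + (-1 - 4)**2)/3 = -4 - 2*sqrt((-5)**2)*sqrt(1 + (-5)**2)/3 = -4 - 2*sqrt(25)*sqrt(1 + 25)/3 = -4 - 10*sqrt(26)/3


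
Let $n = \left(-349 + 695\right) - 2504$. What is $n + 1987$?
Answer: $-171$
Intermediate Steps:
$n = -2158$ ($n = 346 - 2504 = -2158$)
$n + 1987 = -2158 + 1987 = -171$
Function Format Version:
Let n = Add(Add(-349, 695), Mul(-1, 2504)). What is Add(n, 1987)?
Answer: -171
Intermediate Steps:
n = -2158 (n = Add(346, -2504) = -2158)
Add(n, 1987) = Add(-2158, 1987) = -171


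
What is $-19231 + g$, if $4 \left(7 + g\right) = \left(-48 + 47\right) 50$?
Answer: $- \frac{38501}{2} \approx -19251.0$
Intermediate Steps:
$g = - \frac{39}{2}$ ($g = -7 + \frac{\left(-48 + 47\right) 50}{4} = -7 + \frac{\left(-1\right) 50}{4} = -7 + \frac{1}{4} \left(-50\right) = -7 - \frac{25}{2} = - \frac{39}{2} \approx -19.5$)
$-19231 + g = -19231 - \frac{39}{2} = - \frac{38501}{2}$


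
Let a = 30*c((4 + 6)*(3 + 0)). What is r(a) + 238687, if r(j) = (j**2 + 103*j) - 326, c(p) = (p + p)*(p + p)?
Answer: 11675362361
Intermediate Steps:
c(p) = 4*p**2 (c(p) = (2*p)*(2*p) = 4*p**2)
a = 108000 (a = 30*(4*((4 + 6)*(3 + 0))**2) = 30*(4*(10*3)**2) = 30*(4*30**2) = 30*(4*900) = 30*3600 = 108000)
r(j) = -326 + j**2 + 103*j
r(a) + 238687 = (-326 + 108000**2 + 103*108000) + 238687 = (-326 + 11664000000 + 11124000) + 238687 = 11675123674 + 238687 = 11675362361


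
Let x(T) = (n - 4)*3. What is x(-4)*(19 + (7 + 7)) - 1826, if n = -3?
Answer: -2519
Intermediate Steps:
x(T) = -21 (x(T) = (-3 - 4)*3 = -7*3 = -21)
x(-4)*(19 + (7 + 7)) - 1826 = -21*(19 + (7 + 7)) - 1826 = -21*(19 + 14) - 1826 = -21*33 - 1826 = -693 - 1826 = -2519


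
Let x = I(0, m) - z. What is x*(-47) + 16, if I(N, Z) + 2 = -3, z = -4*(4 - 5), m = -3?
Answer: 439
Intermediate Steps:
z = 4 (z = -4*(-1) = 4)
I(N, Z) = -5 (I(N, Z) = -2 - 3 = -5)
x = -9 (x = -5 - 1*4 = -5 - 4 = -9)
x*(-47) + 16 = -9*(-47) + 16 = 423 + 16 = 439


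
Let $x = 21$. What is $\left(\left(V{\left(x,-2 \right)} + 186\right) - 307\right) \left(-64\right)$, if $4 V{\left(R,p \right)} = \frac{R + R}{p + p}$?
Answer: $7912$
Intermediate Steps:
$V{\left(R,p \right)} = \frac{R}{4 p}$ ($V{\left(R,p \right)} = \frac{\left(R + R\right) \frac{1}{p + p}}{4} = \frac{2 R \frac{1}{2 p}}{4} = \frac{R \frac{1}{p}}{4} = \frac{R}{4 p}$)
$\left(\left(V{\left(x,-2 \right)} + 186\right) - 307\right) \left(-64\right) = \left(\left(\frac{1}{4} \cdot 21 \frac{1}{-2} + 186\right) - 307\right) \left(-64\right) = \left(\left(\frac{1}{4} \cdot 21 \left(- \frac{1}{2}\right) + 186\right) - 307\right) \left(-64\right) = \left(\left(- \frac{21}{8} + 186\right) - 307\right) \left(-64\right) = \left(\frac{1467}{8} - 307\right) \left(-64\right) = \left(- \frac{989}{8}\right) \left(-64\right) = 7912$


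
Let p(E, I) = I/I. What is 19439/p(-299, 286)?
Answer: 19439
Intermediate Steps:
p(E, I) = 1
19439/p(-299, 286) = 19439/1 = 19439*1 = 19439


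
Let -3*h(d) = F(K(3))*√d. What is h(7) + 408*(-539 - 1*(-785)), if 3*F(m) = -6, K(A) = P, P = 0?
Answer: 100368 + 2*√7/3 ≈ 1.0037e+5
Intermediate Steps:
K(A) = 0
F(m) = -2 (F(m) = (⅓)*(-6) = -2)
h(d) = 2*√d/3 (h(d) = -(-2)*√d/3 = 2*√d/3)
h(7) + 408*(-539 - 1*(-785)) = 2*√7/3 + 408*(-539 - 1*(-785)) = 2*√7/3 + 408*(-539 + 785) = 2*√7/3 + 408*246 = 2*√7/3 + 100368 = 100368 + 2*√7/3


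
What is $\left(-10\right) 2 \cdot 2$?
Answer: $-40$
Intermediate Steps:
$\left(-10\right) 2 \cdot 2 = \left(-20\right) 2 = -40$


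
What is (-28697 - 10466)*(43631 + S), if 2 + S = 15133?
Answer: -2301296206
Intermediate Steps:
S = 15131 (S = -2 + 15133 = 15131)
(-28697 - 10466)*(43631 + S) = (-28697 - 10466)*(43631 + 15131) = -39163*58762 = -2301296206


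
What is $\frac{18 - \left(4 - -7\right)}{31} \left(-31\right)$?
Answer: $-7$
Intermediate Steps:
$\frac{18 - \left(4 - -7\right)}{31} \left(-31\right) = \left(18 - \left(4 + 7\right)\right) \frac{1}{31} \left(-31\right) = \left(18 - 11\right) \frac{1}{31} \left(-31\right) = 7 \cdot \frac{1}{31} \left(-31\right) = \frac{7}{31} \left(-31\right) = -7$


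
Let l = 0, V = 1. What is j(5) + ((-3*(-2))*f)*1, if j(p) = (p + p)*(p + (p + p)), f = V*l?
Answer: 150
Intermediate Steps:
f = 0 (f = 1*0 = 0)
j(p) = 6*p**2 (j(p) = (2*p)*(p + 2*p) = (2*p)*(3*p) = 6*p**2)
j(5) + ((-3*(-2))*f)*1 = 6*5**2 + (-3*(-2)*0)*1 = 6*25 + (6*0)*1 = 150 + 0*1 = 150 + 0 = 150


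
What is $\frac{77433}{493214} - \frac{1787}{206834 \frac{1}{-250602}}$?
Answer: $\frac{110444978537379}{51006712238} \approx 2165.3$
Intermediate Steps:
$\frac{77433}{493214} - \frac{1787}{206834 \frac{1}{-250602}} = 77433 \cdot \frac{1}{493214} - \frac{1787}{206834 \left(- \frac{1}{250602}\right)} = \frac{77433}{493214} - \frac{1787}{- \frac{103417}{125301}} = \frac{77433}{493214} - - \frac{223912887}{103417} = \frac{77433}{493214} + \frac{223912887}{103417} = \frac{110444978537379}{51006712238}$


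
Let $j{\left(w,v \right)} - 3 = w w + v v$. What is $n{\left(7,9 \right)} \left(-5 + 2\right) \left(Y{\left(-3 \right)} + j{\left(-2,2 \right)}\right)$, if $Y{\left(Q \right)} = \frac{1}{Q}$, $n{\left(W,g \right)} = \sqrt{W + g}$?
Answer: $-128$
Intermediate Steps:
$j{\left(w,v \right)} = 3 + v^{2} + w^{2}$ ($j{\left(w,v \right)} = 3 + \left(w w + v v\right) = 3 + \left(w^{2} + v^{2}\right) = 3 + \left(v^{2} + w^{2}\right) = 3 + v^{2} + w^{2}$)
$n{\left(7,9 \right)} \left(-5 + 2\right) \left(Y{\left(-3 \right)} + j{\left(-2,2 \right)}\right) = \sqrt{7 + 9} \left(-5 + 2\right) \left(\frac{1}{-3} + \left(3 + 2^{2} + \left(-2\right)^{2}\right)\right) = \sqrt{16} \left(- 3 \left(- \frac{1}{3} + \left(3 + 4 + 4\right)\right)\right) = 4 \left(- 3 \left(- \frac{1}{3} + 11\right)\right) = 4 \left(\left(-3\right) \frac{32}{3}\right) = 4 \left(-32\right) = -128$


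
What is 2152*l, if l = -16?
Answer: -34432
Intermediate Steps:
2152*l = 2152*(-16) = -34432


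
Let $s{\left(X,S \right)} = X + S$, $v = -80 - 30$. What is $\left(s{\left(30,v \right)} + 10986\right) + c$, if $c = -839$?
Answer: $10067$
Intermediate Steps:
$v = -110$ ($v = -80 - 30 = -110$)
$s{\left(X,S \right)} = S + X$
$\left(s{\left(30,v \right)} + 10986\right) + c = \left(\left(-110 + 30\right) + 10986\right) - 839 = \left(-80 + 10986\right) - 839 = 10906 - 839 = 10067$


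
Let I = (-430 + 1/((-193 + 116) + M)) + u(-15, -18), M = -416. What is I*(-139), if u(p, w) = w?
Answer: 30700235/493 ≈ 62272.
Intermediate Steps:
I = -220865/493 (I = (-430 + 1/((-193 + 116) - 416)) - 18 = (-430 + 1/(-77 - 416)) - 18 = (-430 + 1/(-493)) - 18 = (-430 - 1/493) - 18 = -211991/493 - 18 = -220865/493 ≈ -448.00)
I*(-139) = -220865/493*(-139) = 30700235/493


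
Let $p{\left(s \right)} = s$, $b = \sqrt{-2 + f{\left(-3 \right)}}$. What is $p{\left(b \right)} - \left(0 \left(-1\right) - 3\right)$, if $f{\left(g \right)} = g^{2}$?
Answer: $3 + \sqrt{7} \approx 5.6458$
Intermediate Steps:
$b = \sqrt{7}$ ($b = \sqrt{-2 + \left(-3\right)^{2}} = \sqrt{-2 + 9} = \sqrt{7} \approx 2.6458$)
$p{\left(b \right)} - \left(0 \left(-1\right) - 3\right) = \sqrt{7} - \left(0 \left(-1\right) - 3\right) = \sqrt{7} - \left(0 - 3\right) = \sqrt{7} - -3 = \sqrt{7} + 3 = 3 + \sqrt{7}$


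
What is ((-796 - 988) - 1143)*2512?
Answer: -7352624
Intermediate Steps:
((-796 - 988) - 1143)*2512 = (-1784 - 1143)*2512 = -2927*2512 = -7352624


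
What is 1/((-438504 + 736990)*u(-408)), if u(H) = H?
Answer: -1/121782288 ≈ -8.2114e-9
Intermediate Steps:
1/((-438504 + 736990)*u(-408)) = 1/((-438504 + 736990)*(-408)) = -1/408/298486 = (1/298486)*(-1/408) = -1/121782288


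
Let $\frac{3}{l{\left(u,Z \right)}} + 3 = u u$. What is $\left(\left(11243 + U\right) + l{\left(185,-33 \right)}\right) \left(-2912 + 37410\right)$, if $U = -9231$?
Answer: $\frac{1187674151083}{17111} \approx 6.941 \cdot 10^{7}$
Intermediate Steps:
$l{\left(u,Z \right)} = \frac{3}{-3 + u^{2}}$ ($l{\left(u,Z \right)} = \frac{3}{-3 + u u} = \frac{3}{-3 + u^{2}}$)
$\left(\left(11243 + U\right) + l{\left(185,-33 \right)}\right) \left(-2912 + 37410\right) = \left(\left(11243 - 9231\right) + \frac{3}{-3 + 185^{2}}\right) \left(-2912 + 37410\right) = \left(2012 + \frac{3}{-3 + 34225}\right) 34498 = \left(2012 + \frac{3}{34222}\right) 34498 = \frac{68854667}{34222} \cdot 34498 = \frac{1187674151083}{17111}$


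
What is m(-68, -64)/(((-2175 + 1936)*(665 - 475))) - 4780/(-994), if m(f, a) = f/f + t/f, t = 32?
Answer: 1845003827/383669090 ≈ 4.8088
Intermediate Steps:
m(f, a) = 1 + 32/f (m(f, a) = f/f + 32/f = 1 + 32/f)
m(-68, -64)/(((-2175 + 1936)*(665 - 475))) - 4780/(-994) = ((32 - 68)/(-68))/(((-2175 + 1936)*(665 - 475))) - 4780/(-994) = (-1/68*(-36))/((-239*190)) - 4780*(-1/994) = (9/17)/(-45410) + 2390/497 = (9/17)*(-1/45410) + 2390/497 = -9/771970 + 2390/497 = 1845003827/383669090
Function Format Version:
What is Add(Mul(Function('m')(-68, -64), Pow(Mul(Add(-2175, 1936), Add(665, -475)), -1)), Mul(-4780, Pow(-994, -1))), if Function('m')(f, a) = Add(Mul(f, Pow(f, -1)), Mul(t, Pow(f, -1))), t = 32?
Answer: Rational(1845003827, 383669090) ≈ 4.8088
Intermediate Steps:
Function('m')(f, a) = Add(1, Mul(32, Pow(f, -1))) (Function('m')(f, a) = Add(Mul(f, Pow(f, -1)), Mul(32, Pow(f, -1))) = Add(1, Mul(32, Pow(f, -1))))
Add(Mul(Function('m')(-68, -64), Pow(Mul(Add(-2175, 1936), Add(665, -475)), -1)), Mul(-4780, Pow(-994, -1))) = Add(Mul(Mul(Pow(-68, -1), Add(32, -68)), Pow(Mul(Add(-2175, 1936), Add(665, -475)), -1)), Mul(-4780, Pow(-994, -1))) = Add(Mul(Mul(Rational(-1, 68), -36), Pow(Mul(-239, 190), -1)), Mul(-4780, Rational(-1, 994))) = Add(Mul(Rational(9, 17), Pow(-45410, -1)), Rational(2390, 497)) = Add(Mul(Rational(9, 17), Rational(-1, 45410)), Rational(2390, 497)) = Add(Rational(-9, 771970), Rational(2390, 497)) = Rational(1845003827, 383669090)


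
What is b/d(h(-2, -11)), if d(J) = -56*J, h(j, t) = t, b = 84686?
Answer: 6049/44 ≈ 137.48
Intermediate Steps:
b/d(h(-2, -11)) = 84686/((-56*(-11))) = 84686/616 = 84686*(1/616) = 6049/44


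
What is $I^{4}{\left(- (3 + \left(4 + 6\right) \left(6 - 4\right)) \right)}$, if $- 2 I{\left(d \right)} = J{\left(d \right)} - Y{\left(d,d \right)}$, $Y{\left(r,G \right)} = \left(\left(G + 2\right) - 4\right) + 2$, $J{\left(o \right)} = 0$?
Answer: $\frac{279841}{16} \approx 17490.0$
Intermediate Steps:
$Y{\left(r,G \right)} = G$ ($Y{\left(r,G \right)} = \left(\left(2 + G\right) - 4\right) + 2 = \left(-2 + G\right) + 2 = G$)
$I{\left(d \right)} = \frac{d}{2}$ ($I{\left(d \right)} = - \frac{0 - d}{2} = - \frac{\left(-1\right) d}{2} = \frac{d}{2}$)
$I^{4}{\left(- (3 + \left(4 + 6\right) \left(6 - 4\right)) \right)} = \left(\frac{\left(-1\right) \left(3 + \left(4 + 6\right) \left(6 - 4\right)\right)}{2}\right)^{4} = \left(\frac{\left(-1\right) \left(3 + 10 \cdot 2\right)}{2}\right)^{4} = \left(\frac{\left(-1\right) \left(3 + 20\right)}{2}\right)^{4} = \left(\frac{\left(-1\right) 23}{2}\right)^{4} = \left(\frac{1}{2} \left(-23\right)\right)^{4} = \left(- \frac{23}{2}\right)^{4} = \frac{279841}{16}$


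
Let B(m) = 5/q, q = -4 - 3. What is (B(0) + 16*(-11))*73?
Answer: -90301/7 ≈ -12900.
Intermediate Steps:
q = -7
B(m) = -5/7 (B(m) = 5/(-7) = 5*(-1/7) = -5/7)
(B(0) + 16*(-11))*73 = (-5/7 + 16*(-11))*73 = (-5/7 - 176)*73 = -1237/7*73 = -90301/7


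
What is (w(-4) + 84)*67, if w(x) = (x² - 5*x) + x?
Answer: 7772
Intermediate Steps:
w(x) = x² - 4*x
(w(-4) + 84)*67 = (-4*(-4 - 4) + 84)*67 = (-4*(-8) + 84)*67 = (32 + 84)*67 = 116*67 = 7772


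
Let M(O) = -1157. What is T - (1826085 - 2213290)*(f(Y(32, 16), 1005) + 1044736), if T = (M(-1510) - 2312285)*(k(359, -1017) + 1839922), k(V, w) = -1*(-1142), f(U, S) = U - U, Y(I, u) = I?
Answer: -3854667779408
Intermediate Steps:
f(U, S) = 0
k(V, w) = 1142
T = -4259194782288 (T = (-1157 - 2312285)*(1142 + 1839922) = -2313442*1841064 = -4259194782288)
T - (1826085 - 2213290)*(f(Y(32, 16), 1005) + 1044736) = -4259194782288 - (1826085 - 2213290)*(0 + 1044736) = -4259194782288 - (-387205)*1044736 = -4259194782288 - 1*(-404527002880) = -4259194782288 + 404527002880 = -3854667779408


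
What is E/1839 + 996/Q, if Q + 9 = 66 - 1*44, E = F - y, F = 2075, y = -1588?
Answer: 626421/7969 ≈ 78.607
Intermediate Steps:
E = 3663 (E = 2075 - 1*(-1588) = 2075 + 1588 = 3663)
Q = 13 (Q = -9 + (66 - 1*44) = -9 + (66 - 44) = -9 + 22 = 13)
E/1839 + 996/Q = 3663/1839 + 996/13 = 3663*(1/1839) + 996*(1/13) = 1221/613 + 996/13 = 626421/7969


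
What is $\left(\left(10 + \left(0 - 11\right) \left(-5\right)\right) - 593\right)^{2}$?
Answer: $278784$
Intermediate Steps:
$\left(\left(10 + \left(0 - 11\right) \left(-5\right)\right) - 593\right)^{2} = \left(\left(10 - -55\right) - 593\right)^{2} = \left(\left(10 + 55\right) - 593\right)^{2} = \left(65 - 593\right)^{2} = \left(-528\right)^{2} = 278784$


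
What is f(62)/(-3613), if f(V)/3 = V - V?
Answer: 0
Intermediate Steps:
f(V) = 0 (f(V) = 3*(V - V) = 3*0 = 0)
f(62)/(-3613) = 0/(-3613) = 0*(-1/3613) = 0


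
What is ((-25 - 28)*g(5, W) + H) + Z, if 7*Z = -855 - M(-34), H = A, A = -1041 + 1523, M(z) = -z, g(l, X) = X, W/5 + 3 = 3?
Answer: 355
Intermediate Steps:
W = 0 (W = -15 + 5*3 = -15 + 15 = 0)
A = 482
H = 482
Z = -127 (Z = (-855 - (-1)*(-34))/7 = (-855 - 1*34)/7 = (-855 - 34)/7 = (⅐)*(-889) = -127)
((-25 - 28)*g(5, W) + H) + Z = ((-25 - 28)*0 + 482) - 127 = (-53*0 + 482) - 127 = (0 + 482) - 127 = 482 - 127 = 355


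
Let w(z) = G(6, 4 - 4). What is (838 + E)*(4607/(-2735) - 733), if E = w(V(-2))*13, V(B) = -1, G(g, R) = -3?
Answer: -1605480238/2735 ≈ -5.8701e+5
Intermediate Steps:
w(z) = -3
E = -39 (E = -3*13 = -39)
(838 + E)*(4607/(-2735) - 733) = (838 - 39)*(4607/(-2735) - 733) = 799*(4607*(-1/2735) - 733) = 799*(-4607/2735 - 733) = 799*(-2009362/2735) = -1605480238/2735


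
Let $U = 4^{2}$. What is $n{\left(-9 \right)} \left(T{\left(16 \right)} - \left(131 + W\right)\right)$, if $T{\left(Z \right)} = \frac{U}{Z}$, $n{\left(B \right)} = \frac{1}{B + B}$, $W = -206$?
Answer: $- \frac{38}{9} \approx -4.2222$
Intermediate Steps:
$U = 16$
$n{\left(B \right)} = \frac{1}{2 B}$
$T{\left(Z \right)} = \frac{16}{Z}$
$n{\left(-9 \right)} \left(T{\left(16 \right)} - \left(131 + W\right)\right) = \frac{1}{2 \left(-9\right)} \left(\frac{16}{16} - -75\right) = \frac{1}{2} \left(- \frac{1}{9}\right) \left(16 \cdot \frac{1}{16} + \left(-131 + 206\right)\right) = - \frac{1 + 75}{18} = \left(- \frac{1}{18}\right) 76 = - \frac{38}{9}$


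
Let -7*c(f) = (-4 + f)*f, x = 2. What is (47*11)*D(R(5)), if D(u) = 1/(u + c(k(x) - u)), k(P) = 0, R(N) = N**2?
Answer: -329/50 ≈ -6.5800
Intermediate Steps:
c(f) = -f*(-4 + f)/7 (c(f) = -(-4 + f)*f/7 = -f*(-4 + f)/7)
D(u) = 1/(u - u*(4 + u)/7) (D(u) = 1/(u + (0 - u)*(4 - (0 - u))/7) = 1/(u + (-u)*(4 - (-1)*u)/7) = 1/(u + (-u)*(4 + u)/7) = 1/(u - u*(4 + u)/7))
(47*11)*D(R(5)) = (47*11)*(7/((5**2)*(3 - 1*5**2))) = 517*(7/(25*(3 - 1*25))) = 517*(7*(1/25)/(3 - 25)) = 517*(7*(1/25)/(-22)) = 517*(7*(1/25)*(-1/22)) = 517*(-7/550) = -329/50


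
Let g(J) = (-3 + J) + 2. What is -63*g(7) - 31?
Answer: -409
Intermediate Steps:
g(J) = -1 + J
-63*g(7) - 31 = -63*(-1 + 7) - 31 = -63*6 - 31 = -378 - 31 = -409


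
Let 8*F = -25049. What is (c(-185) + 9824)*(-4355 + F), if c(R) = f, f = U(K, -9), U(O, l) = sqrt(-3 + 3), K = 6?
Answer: -73543692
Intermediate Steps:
U(O, l) = 0 (U(O, l) = sqrt(0) = 0)
f = 0
c(R) = 0
F = -25049/8 (F = (1/8)*(-25049) = -25049/8 ≈ -3131.1)
(c(-185) + 9824)*(-4355 + F) = (0 + 9824)*(-4355 - 25049/8) = 9824*(-59889/8) = -73543692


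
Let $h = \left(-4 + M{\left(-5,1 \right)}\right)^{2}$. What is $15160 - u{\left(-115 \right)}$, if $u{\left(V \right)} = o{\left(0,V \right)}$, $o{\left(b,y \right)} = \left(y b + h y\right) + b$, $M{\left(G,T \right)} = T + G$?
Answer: $22520$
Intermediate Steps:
$M{\left(G,T \right)} = G + T$
$h = 64$ ($h = \left(-4 + \left(-5 + 1\right)\right)^{2} = \left(-4 - 4\right)^{2} = \left(-8\right)^{2} = 64$)
$o{\left(b,y \right)} = b + 64 y + b y$ ($o{\left(b,y \right)} = \left(y b + 64 y\right) + b = \left(b y + 64 y\right) + b = \left(64 y + b y\right) + b = b + 64 y + b y$)
$u{\left(V \right)} = 64 V$ ($u{\left(V \right)} = 0 + 64 V + 0 V = 0 + 64 V + 0 = 64 V$)
$15160 - u{\left(-115 \right)} = 15160 - 64 \left(-115\right) = 15160 - -7360 = 15160 + 7360 = 22520$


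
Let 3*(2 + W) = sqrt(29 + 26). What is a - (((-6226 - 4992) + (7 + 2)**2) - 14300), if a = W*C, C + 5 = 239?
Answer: 24969 + 78*sqrt(55) ≈ 25547.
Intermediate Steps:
C = 234 (C = -5 + 239 = 234)
W = -2 + sqrt(55)/3 (W = -2 + sqrt(29 + 26)/3 = -2 + sqrt(55)/3 ≈ 0.47207)
a = -468 + 78*sqrt(55) (a = (-2 + sqrt(55)/3)*234 = -468 + 78*sqrt(55) ≈ 110.46)
a - (((-6226 - 4992) + (7 + 2)**2) - 14300) = (-468 + 78*sqrt(55)) - (((-6226 - 4992) + (7 + 2)**2) - 14300) = (-468 + 78*sqrt(55)) - ((-11218 + 9**2) - 14300) = (-468 + 78*sqrt(55)) - ((-11218 + 81) - 14300) = (-468 + 78*sqrt(55)) - (-11137 - 14300) = (-468 + 78*sqrt(55)) - 1*(-25437) = (-468 + 78*sqrt(55)) + 25437 = 24969 + 78*sqrt(55)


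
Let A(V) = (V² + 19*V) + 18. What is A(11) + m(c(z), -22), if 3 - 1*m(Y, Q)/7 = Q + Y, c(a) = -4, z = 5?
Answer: 551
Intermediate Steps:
A(V) = 18 + V² + 19*V
m(Y, Q) = 21 - 7*Q - 7*Y (m(Y, Q) = 21 - 7*(Q + Y) = 21 + (-7*Q - 7*Y) = 21 - 7*Q - 7*Y)
A(11) + m(c(z), -22) = (18 + 11² + 19*11) + (21 - 7*(-22) - 7*(-4)) = (18 + 121 + 209) + (21 + 154 + 28) = 348 + 203 = 551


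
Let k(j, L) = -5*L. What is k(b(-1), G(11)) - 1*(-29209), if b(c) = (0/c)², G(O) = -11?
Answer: 29264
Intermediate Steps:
b(c) = 0 (b(c) = 0² = 0)
k(b(-1), G(11)) - 1*(-29209) = -5*(-11) - 1*(-29209) = 55 + 29209 = 29264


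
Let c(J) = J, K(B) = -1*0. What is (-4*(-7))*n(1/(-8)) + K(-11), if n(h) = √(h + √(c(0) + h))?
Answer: 7*√(-2 + 4*I*√2) ≈ 9.8995 + 14.0*I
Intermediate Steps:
K(B) = 0
n(h) = √(h + √h) (n(h) = √(h + √(0 + h)) = √(h + √h))
(-4*(-7))*n(1/(-8)) + K(-11) = (-4*(-7))*√(1/(-8) + √(1/(-8))) + 0 = 28*√(-⅛ + √(-⅛)) + 0 = 28*√(-⅛ + I*√2/4) + 0 = 28*√(-⅛ + I*√2/4)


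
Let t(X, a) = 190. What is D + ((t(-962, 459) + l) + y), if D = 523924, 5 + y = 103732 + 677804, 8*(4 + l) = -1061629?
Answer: 9383499/8 ≈ 1.1729e+6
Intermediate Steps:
l = -1061661/8 (l = -4 + (⅛)*(-1061629) = -4 - 1061629/8 = -1061661/8 ≈ -1.3271e+5)
y = 781531 (y = -5 + (103732 + 677804) = -5 + 781536 = 781531)
D + ((t(-962, 459) + l) + y) = 523924 + ((190 - 1061661/8) + 781531) = 523924 + (-1060141/8 + 781531) = 523924 + 5192107/8 = 9383499/8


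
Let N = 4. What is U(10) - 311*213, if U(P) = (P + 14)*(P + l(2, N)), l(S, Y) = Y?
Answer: -65907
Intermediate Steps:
U(P) = (4 + P)*(14 + P) (U(P) = (P + 14)*(P + 4) = (14 + P)*(4 + P) = (4 + P)*(14 + P))
U(10) - 311*213 = (56 + 10² + 18*10) - 311*213 = (56 + 100 + 180) - 66243 = 336 - 66243 = -65907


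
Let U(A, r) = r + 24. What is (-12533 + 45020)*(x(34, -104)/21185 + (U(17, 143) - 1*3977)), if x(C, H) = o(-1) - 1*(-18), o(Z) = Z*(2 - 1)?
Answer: -2622182779671/21185 ≈ -1.2378e+8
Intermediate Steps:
o(Z) = Z (o(Z) = Z*1 = Z)
x(C, H) = 17 (x(C, H) = -1 - 1*(-18) = -1 + 18 = 17)
U(A, r) = 24 + r
(-12533 + 45020)*(x(34, -104)/21185 + (U(17, 143) - 1*3977)) = (-12533 + 45020)*(17/21185 + ((24 + 143) - 1*3977)) = 32487*(17*(1/21185) + (167 - 3977)) = 32487*(17/21185 - 3810) = 32487*(-80714833/21185) = -2622182779671/21185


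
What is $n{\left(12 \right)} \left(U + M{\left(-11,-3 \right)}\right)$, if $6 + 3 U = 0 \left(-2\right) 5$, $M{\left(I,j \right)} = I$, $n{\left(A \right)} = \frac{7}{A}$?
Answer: $- \frac{91}{12} \approx -7.5833$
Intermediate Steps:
$U = -2$ ($U = -2 + \frac{0 \left(-2\right) 5}{3} = -2 + \frac{0 \cdot 5}{3} = -2 + \frac{1}{3} \cdot 0 = -2 + 0 = -2$)
$n{\left(12 \right)} \left(U + M{\left(-11,-3 \right)}\right) = \frac{7}{12} \left(-2 - 11\right) = 7 \cdot \frac{1}{12} \left(-13\right) = \frac{7}{12} \left(-13\right) = - \frac{91}{12}$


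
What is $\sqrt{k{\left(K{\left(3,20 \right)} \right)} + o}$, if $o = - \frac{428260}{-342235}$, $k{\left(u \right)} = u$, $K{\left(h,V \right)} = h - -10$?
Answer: $\frac{\sqrt{66767515961}}{68447} \approx 3.7751$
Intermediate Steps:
$K{\left(h,V \right)} = 10 + h$ ($K{\left(h,V \right)} = h + 10 = 10 + h$)
$o = \frac{85652}{68447}$ ($o = \left(-428260\right) \left(- \frac{1}{342235}\right) = \frac{85652}{68447} \approx 1.2514$)
$\sqrt{k{\left(K{\left(3,20 \right)} \right)} + o} = \sqrt{\left(10 + 3\right) + \frac{85652}{68447}} = \sqrt{13 + \frac{85652}{68447}} = \sqrt{\frac{975463}{68447}} = \frac{\sqrt{66767515961}}{68447}$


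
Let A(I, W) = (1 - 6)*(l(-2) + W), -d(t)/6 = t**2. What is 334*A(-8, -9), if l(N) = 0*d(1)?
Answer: 15030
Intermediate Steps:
d(t) = -6*t**2
l(N) = 0 (l(N) = 0*(-6*1**2) = 0*(-6*1) = 0*(-6) = 0)
A(I, W) = -5*W (A(I, W) = (1 - 6)*(0 + W) = -5*W)
334*A(-8, -9) = 334*(-5*(-9)) = 334*45 = 15030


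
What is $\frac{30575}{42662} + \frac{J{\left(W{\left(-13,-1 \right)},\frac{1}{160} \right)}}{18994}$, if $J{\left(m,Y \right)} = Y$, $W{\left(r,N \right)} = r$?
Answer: $\frac{46459345331}{64825762240} \approx 0.71668$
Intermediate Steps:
$\frac{30575}{42662} + \frac{J{\left(W{\left(-13,-1 \right)},\frac{1}{160} \right)}}{18994} = \frac{30575}{42662} + \frac{1}{160 \cdot 18994} = 30575 \cdot \frac{1}{42662} + \frac{1}{160} \cdot \frac{1}{18994} = \frac{30575}{42662} + \frac{1}{3039040} = \frac{46459345331}{64825762240}$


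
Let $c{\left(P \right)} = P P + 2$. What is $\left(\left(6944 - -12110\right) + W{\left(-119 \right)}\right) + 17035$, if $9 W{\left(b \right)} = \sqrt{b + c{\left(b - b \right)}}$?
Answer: $36089 + \frac{i \sqrt{13}}{3} \approx 36089.0 + 1.2019 i$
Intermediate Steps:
$c{\left(P \right)} = 2 + P^{2}$ ($c{\left(P \right)} = P^{2} + 2 = 2 + P^{2}$)
$W{\left(b \right)} = \frac{\sqrt{2 + b}}{9}$ ($W{\left(b \right)} = \frac{\sqrt{b + \left(2 + \left(b - b\right)^{2}\right)}}{9} = \frac{\sqrt{b + \left(2 + 0^{2}\right)}}{9} = \frac{\sqrt{b + \left(2 + 0\right)}}{9} = \frac{\sqrt{b + 2}}{9} = \frac{\sqrt{2 + b}}{9}$)
$\left(\left(6944 - -12110\right) + W{\left(-119 \right)}\right) + 17035 = \left(\left(6944 - -12110\right) + \frac{\sqrt{2 - 119}}{9}\right) + 17035 = \left(\left(6944 + 12110\right) + \frac{\sqrt{-117}}{9}\right) + 17035 = \left(19054 + \frac{3 i \sqrt{13}}{9}\right) + 17035 = \left(19054 + \frac{i \sqrt{13}}{3}\right) + 17035 = 36089 + \frac{i \sqrt{13}}{3}$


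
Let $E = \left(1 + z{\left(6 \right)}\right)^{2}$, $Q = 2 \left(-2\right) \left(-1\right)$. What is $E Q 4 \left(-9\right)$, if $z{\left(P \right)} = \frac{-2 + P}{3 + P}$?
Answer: $- \frac{2704}{9} \approx -300.44$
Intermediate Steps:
$z{\left(P \right)} = \frac{-2 + P}{3 + P}$
$Q = 4$ ($Q = \left(-4\right) \left(-1\right) = 4$)
$E = \frac{169}{81}$ ($E = \left(1 + \frac{-2 + 6}{3 + 6}\right)^{2} = \left(1 + \frac{1}{9} \cdot 4\right)^{2} = \left(1 + \frac{4}{9}\right)^{2} = \left(\frac{13}{9}\right)^{2} = \frac{169}{81} \approx 2.0864$)
$E Q 4 \left(-9\right) = \frac{169}{81} \cdot 4 \cdot 4 \left(-9\right) = \frac{676}{81} \left(-36\right) = - \frac{2704}{9}$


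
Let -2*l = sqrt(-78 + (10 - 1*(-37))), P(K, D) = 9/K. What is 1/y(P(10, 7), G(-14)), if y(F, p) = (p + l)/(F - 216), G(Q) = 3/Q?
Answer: 45171/7640 - 105399*I*sqrt(31)/7640 ≈ 5.9124 - 76.811*I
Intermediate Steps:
l = -I*sqrt(31)/2 (l = -sqrt(-78 + (10 - 1*(-37)))/2 = -sqrt(-78 + (10 + 37))/2 = -sqrt(-78 + 47)/2 = -I*sqrt(31)/2 ≈ -2.7839*I)
y(F, p) = (p - I*sqrt(31)/2)/(-216 + F) (y(F, p) = (p - I*sqrt(31)/2)/(F - 216) = (p - I*sqrt(31)/2)/(-216 + F))
1/y(P(10, 7), G(-14)) = 1/((3/(-14) - I*sqrt(31)/2)/(-216 + 9/10)) = 1/((3*(-1/14) - I*sqrt(31)/2)/(-216 + 9*(1/10))) = 1/((-3/14 - I*sqrt(31)/2)/(-216 + 9/10)) = 1/((-3/14 - I*sqrt(31)/2)/(-2151/10)) = 1/(-10*(-3/14 - I*sqrt(31)/2)/2151) = 1/(5/5019 + 5*I*sqrt(31)/2151)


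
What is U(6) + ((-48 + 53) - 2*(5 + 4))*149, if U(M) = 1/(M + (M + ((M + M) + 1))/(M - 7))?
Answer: -25182/13 ≈ -1937.1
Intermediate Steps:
U(M) = 1/(M + (1 + 3*M)/(-7 + M)) (U(M) = 1/(M + (M + (2*M + 1))/(-7 + M)) = 1/(M + (M + (1 + 2*M))/(-7 + M)) = 1/(M + (1 + 3*M)/(-7 + M)))
U(6) + ((-48 + 53) - 2*(5 + 4))*149 = (-7 + 6)/(1 + 6² - 4*6) + ((-48 + 53) - 2*(5 + 4))*149 = -1/(1 + 36 - 24) + (5 - 2*9)*149 = -1/13 + (5 - 18)*149 = (1/13)*(-1) - 13*149 = -1/13 - 1937 = -25182/13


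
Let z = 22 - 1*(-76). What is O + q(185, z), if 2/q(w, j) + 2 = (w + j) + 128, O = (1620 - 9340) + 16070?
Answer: 3415152/409 ≈ 8350.0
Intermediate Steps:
O = 8350 (O = -7720 + 16070 = 8350)
z = 98 (z = 22 + 76 = 98)
q(w, j) = 2/(126 + j + w) (q(w, j) = 2/(-2 + ((w + j) + 128)) = 2/(-2 + ((j + w) + 128)) = 2/(-2 + (128 + j + w)) = 2/(126 + j + w))
O + q(185, z) = 8350 + 2/(126 + 98 + 185) = 8350 + 2/409 = 3415152/409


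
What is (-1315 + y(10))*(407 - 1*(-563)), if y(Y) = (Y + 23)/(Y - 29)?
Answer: -24267460/19 ≈ -1.2772e+6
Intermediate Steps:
y(Y) = (23 + Y)/(-29 + Y)
(-1315 + y(10))*(407 - 1*(-563)) = (-1315 + (23 + 10)/(-29 + 10))*(407 - 1*(-563)) = (-1315 + 33/(-19))*(407 + 563) = (-1315 - 1/19*33)*970 = (-1315 - 33/19)*970 = -25018/19*970 = -24267460/19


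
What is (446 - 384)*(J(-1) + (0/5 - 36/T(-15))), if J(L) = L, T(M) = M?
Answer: 434/5 ≈ 86.800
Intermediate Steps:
(446 - 384)*(J(-1) + (0/5 - 36/T(-15))) = (446 - 384)*(-1 + (0/5 - 36/(-15))) = 62*(-1 + (0*(⅕) - 36*(-1/15))) = 62*(-1 + (0 + 12/5)) = 62*(-1 + 12/5) = 62*(7/5) = 434/5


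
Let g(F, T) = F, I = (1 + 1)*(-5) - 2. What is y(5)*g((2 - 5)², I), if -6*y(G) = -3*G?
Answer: 45/2 ≈ 22.500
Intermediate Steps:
I = -12 (I = 2*(-5) - 2 = -10 - 2 = -12)
y(G) = G/2 (y(G) = -(-1)*G/2 = G/2)
y(5)*g((2 - 5)², I) = ((½)*5)*(2 - 5)² = (5/2)*(-3)² = (5/2)*9 = 45/2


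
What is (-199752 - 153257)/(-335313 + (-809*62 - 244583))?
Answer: 353009/630054 ≈ 0.56028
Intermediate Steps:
(-199752 - 153257)/(-335313 + (-809*62 - 244583)) = -353009/(-335313 + (-50158 - 244583)) = -353009/(-335313 - 294741) = -353009/(-630054) = -353009*(-1/630054) = 353009/630054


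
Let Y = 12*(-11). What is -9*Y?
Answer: 1188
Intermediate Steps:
Y = -132
-9*Y = -9*(-132) = 1188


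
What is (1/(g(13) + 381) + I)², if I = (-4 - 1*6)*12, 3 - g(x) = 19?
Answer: 1918352401/133225 ≈ 14399.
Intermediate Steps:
g(x) = -16 (g(x) = 3 - 1*19 = 3 - 19 = -16)
I = -120 (I = (-4 - 6)*12 = -10*12 = -120)
(1/(g(13) + 381) + I)² = (1/(-16 + 381) - 120)² = (1/365 - 120)² = (-43799/365)² = 1918352401/133225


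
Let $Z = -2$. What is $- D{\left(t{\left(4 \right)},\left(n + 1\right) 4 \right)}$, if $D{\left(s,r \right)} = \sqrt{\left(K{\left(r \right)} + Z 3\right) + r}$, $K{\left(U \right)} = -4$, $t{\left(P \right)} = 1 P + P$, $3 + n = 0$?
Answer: $- 3 i \sqrt{2} \approx - 4.2426 i$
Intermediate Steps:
$n = -3$ ($n = -3 + 0 = -3$)
$t{\left(P \right)} = 2 P$ ($t{\left(P \right)} = P + P = 2 P$)
$D{\left(s,r \right)} = \sqrt{-10 + r}$ ($D{\left(s,r \right)} = \sqrt{\left(-4 - 6\right) + r} = \sqrt{-10 + r}$)
$- D{\left(t{\left(4 \right)},\left(n + 1\right) 4 \right)} = - \sqrt{-10 + \left(-3 + 1\right) 4} = - \sqrt{-10 - 8} = - \sqrt{-18} = - 3 i \sqrt{2}$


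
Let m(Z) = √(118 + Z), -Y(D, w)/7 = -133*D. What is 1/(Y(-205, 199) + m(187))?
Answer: -38171/7285126144 - √305/36425630720 ≈ -5.2401e-6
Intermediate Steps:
Y(D, w) = 931*D (Y(D, w) = -(-931)*D = 931*D)
1/(Y(-205, 199) + m(187)) = 1/(931*(-205) + √(118 + 187)) = 1/(-190855 + √305)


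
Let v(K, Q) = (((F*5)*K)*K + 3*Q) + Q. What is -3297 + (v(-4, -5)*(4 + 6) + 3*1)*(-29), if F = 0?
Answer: 2416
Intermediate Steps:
v(K, Q) = 4*Q (v(K, Q) = (((0*5)*K)*K + 3*Q) + Q = ((0*K)*K + 3*Q) + Q = (0*K + 3*Q) + Q = (0 + 3*Q) + Q = 3*Q + Q = 4*Q)
-3297 + (v(-4, -5)*(4 + 6) + 3*1)*(-29) = -3297 + ((4*(-5))*(4 + 6) + 3*1)*(-29) = -3297 + (-20*10 + 3)*(-29) = -3297 + (-200 + 3)*(-29) = -3297 - 197*(-29) = -3297 + 5713 = 2416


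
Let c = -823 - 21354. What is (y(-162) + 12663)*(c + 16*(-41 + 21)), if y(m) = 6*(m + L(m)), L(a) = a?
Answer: -241145343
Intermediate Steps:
y(m) = 12*m (y(m) = 6*(m + m) = 6*(2*m) = 12*m)
c = -22177
(y(-162) + 12663)*(c + 16*(-41 + 21)) = (12*(-162) + 12663)*(-22177 + 16*(-41 + 21)) = (-1944 + 12663)*(-22177 + 16*(-20)) = 10719*(-22177 - 320) = 10719*(-22497) = -241145343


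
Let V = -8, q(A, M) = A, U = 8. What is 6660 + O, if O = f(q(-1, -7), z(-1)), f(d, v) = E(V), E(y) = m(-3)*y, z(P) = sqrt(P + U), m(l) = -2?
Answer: 6676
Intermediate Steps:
z(P) = sqrt(8 + P) (z(P) = sqrt(P + 8) = sqrt(8 + P))
E(y) = -2*y
f(d, v) = 16 (f(d, v) = -2*(-8) = 16)
O = 16
6660 + O = 6660 + 16 = 6676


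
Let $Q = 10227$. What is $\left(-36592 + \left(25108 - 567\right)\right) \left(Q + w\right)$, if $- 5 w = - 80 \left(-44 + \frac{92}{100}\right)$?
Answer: $- \frac{2873476593}{25} \approx -1.1494 \cdot 10^{8}$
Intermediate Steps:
$w = - \frac{17232}{25}$ ($w = - \frac{\left(-80\right) \left(-44 + \frac{92}{100}\right)}{5} = - \frac{\left(-80\right) \left(-44 + 92 \cdot \frac{1}{100}\right)}{5} = - \frac{\left(-80\right) \left(-44 + \frac{23}{25}\right)}{5} = - \frac{\left(-80\right) \left(- \frac{1077}{25}\right)}{5} = \left(- \frac{1}{5}\right) \frac{17232}{5} = - \frac{17232}{25} \approx -689.28$)
$\left(-36592 + \left(25108 - 567\right)\right) \left(Q + w\right) = \left(-36592 + \left(25108 - 567\right)\right) \left(10227 - \frac{17232}{25}\right) = \left(-36592 + \left(25108 - 567\right)\right) \frac{238443}{25} = \left(-36592 + 24541\right) \frac{238443}{25} = \left(-12051\right) \frac{238443}{25} = - \frac{2873476593}{25}$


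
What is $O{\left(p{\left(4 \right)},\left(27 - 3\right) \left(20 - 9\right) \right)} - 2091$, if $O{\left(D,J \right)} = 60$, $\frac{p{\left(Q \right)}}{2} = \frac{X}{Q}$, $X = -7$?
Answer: $-2031$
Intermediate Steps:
$p{\left(Q \right)} = - \frac{14}{Q}$ ($p{\left(Q \right)} = 2 \left(- \frac{7}{Q}\right) = - \frac{14}{Q}$)
$O{\left(p{\left(4 \right)},\left(27 - 3\right) \left(20 - 9\right) \right)} - 2091 = 60 - 2091 = -2031$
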